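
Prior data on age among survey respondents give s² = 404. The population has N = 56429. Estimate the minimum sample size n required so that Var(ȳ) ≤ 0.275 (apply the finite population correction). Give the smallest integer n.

Without fpc, n₀ = s²/D = 404/0.275 = 1469.0909.
With fpc, (1 − n/N)·s²/n ≤ D requires n ≥ n₀/(1 + n₀/N) = 1469.0909/(1 + 1469.0909/56429) = 1431.8146.
Rounding up, n = 1432.

1432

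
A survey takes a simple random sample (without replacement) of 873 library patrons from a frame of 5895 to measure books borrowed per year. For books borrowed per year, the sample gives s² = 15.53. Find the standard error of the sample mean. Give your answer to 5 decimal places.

Under SRS without replacement, Var(ȳ) = (1 − f)·s²/n with f = n/N = 873/5895 = 0.14809160.
Var(ȳ) = (1 − 0.14809160)·15.53/873 = 0.85190840·0.017789233 = 0.015154797.
SE(ȳ) = √(0.015154797) = 0.12310.

0.12310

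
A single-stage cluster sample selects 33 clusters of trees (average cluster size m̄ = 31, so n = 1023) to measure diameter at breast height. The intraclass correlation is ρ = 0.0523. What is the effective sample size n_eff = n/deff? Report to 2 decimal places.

deff = 1 + (31 − 1)·0.0523 = 1 + 1.569 = 2.569.
n_eff = 1023 / 2.569 = 398.21.

398.21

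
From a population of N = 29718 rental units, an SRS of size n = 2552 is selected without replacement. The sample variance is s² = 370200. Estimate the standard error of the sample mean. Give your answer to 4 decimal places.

11.5155

Under SRS without replacement, Var(ȳ) = (1 − f)·s²/n with f = n/N = 2552/29718 = 0.08587388.
Var(ȳ) = (1 − 0.08587388)·370200/2552 = 0.91412612·145.0627 = 132.6056.
SE(ȳ) = √(132.6056) = 11.5155.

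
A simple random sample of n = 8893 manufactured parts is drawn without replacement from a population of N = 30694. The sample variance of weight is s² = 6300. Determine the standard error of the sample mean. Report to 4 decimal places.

0.7093

Under SRS without replacement, Var(ȳ) = (1 − f)·s²/n with f = n/N = 8893/30694 = 0.28973089.
Var(ȳ) = (1 − 0.28973089)·6300/8893 = 0.71026911·0.70842235 = 0.50317051.
SE(ȳ) = √(0.50317051) = 0.7093.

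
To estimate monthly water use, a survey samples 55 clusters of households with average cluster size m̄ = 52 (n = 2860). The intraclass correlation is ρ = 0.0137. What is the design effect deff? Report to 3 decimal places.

1.699

deff = 1 + (52 − 1)·0.0137 = 1 + 0.6987 = 1.6987.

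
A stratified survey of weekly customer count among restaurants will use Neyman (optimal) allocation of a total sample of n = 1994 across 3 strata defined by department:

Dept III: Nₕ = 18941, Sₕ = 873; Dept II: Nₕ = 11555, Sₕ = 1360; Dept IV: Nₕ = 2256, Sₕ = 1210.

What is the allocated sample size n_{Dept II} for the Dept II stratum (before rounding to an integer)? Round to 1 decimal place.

Neyman allocation: nₕ = n·NₕSₕ / Σⱼ NⱼSⱼ.
Σ NⱼSⱼ = 18941·873 + 11555·1360 + 2256·1210 = 3.4980053 × 10^7.
n_{Dept II} = 1994·11555·1360 / (3.4980053 × 10^7) = 895.8.

895.8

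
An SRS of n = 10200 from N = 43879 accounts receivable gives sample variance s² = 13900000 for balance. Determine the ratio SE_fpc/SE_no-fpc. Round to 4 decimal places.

0.8761

f = n/N = 10200/43879 = 0.23245744.
SE_no-fpc = √(s²/n) = 36.915378; SE_fpc = √((1−f)s²/n) = 32.34138.
Ratio = √(1−f) = 0.87609506.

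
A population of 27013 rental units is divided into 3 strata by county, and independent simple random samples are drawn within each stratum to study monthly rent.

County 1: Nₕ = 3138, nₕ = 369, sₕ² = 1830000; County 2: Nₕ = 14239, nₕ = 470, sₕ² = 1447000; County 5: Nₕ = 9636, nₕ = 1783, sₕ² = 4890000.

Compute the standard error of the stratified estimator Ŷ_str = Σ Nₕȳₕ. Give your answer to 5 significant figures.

924250

Var(Ŷ_str) = Σₕ Nₕ²(1 − fₕ)sₕ²/nₕ.
County 1: 3138²·(1 − 369/3138)·1830000/369 = 4.3092394 × 10^10.
County 2: 14239²·(1 − 470/14239)·1447000/470 = 6.0360463 × 10^11.
County 5: 9636²·(1 − 1783/9636)·4890000/1783 = 2.0753431 × 10^11.
Sum = 8.5423133 × 10^11.
SE = √(8.5423133 × 10^11) = 924250.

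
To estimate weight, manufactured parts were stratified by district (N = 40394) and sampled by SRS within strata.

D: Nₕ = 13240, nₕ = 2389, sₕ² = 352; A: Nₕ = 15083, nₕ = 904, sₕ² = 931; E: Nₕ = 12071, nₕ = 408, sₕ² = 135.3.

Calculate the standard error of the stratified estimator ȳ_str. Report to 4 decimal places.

Var(ȳ_str) = Σₕ Wₕ²(1 − fₕ)sₕ²/nₕ with Wₕ = Nₕ/N, N = 40394.
D: Wₕ = 0.32777145; term = 0.32777145²·(1 − 0.18043807)·352/2389 = 0.012973302.
A: Wₕ = 0.37339704; term = 0.37339704²·(1 − 0.05993503)·931/904 = 0.13498356.
E: Wₕ = 0.29883151; term = 0.29883151²·(1 − 0.03380002)·135.3/408 = 0.028612607.
Sum = 0.17656947.
SE = √(0.17656947) = 0.4202.

0.4202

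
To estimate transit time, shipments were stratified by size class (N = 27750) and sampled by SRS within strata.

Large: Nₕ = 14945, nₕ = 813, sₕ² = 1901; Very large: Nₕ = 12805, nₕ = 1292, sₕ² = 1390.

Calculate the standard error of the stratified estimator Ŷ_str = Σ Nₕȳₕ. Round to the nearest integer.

25543

Var(Ŷ_str) = Σₕ Nₕ²(1 − fₕ)sₕ²/nₕ.
Large: 14945²·(1 − 813/14945)·1901/813 = 4.9384552 × 10^8.
Very large: 12805²·(1 − 1292/12805)·1390/1292 = 1.5860628 × 10^8.
Sum = 6.524518 × 10^8.
SE = √(6.524518 × 10^8) = 25543.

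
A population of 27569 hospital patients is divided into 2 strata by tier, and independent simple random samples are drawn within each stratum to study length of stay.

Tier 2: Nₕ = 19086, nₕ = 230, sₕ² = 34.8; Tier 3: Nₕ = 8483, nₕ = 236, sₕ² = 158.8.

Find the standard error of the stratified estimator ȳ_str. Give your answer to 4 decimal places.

Var(ȳ_str) = Σₕ Wₕ²(1 − fₕ)sₕ²/nₕ with Wₕ = Nₕ/N, N = 27569.
Tier 2: Wₕ = 0.69229932; term = 0.69229932²·(1 − 0.01205072)·34.8/230 = 0.071643018.
Tier 3: Wₕ = 0.30770068; term = 0.30770068²·(1 − 0.02782035)·158.8/236 = 0.061935825.
Sum = 0.13357884.
SE = √(0.13357884) = 0.3655.

0.3655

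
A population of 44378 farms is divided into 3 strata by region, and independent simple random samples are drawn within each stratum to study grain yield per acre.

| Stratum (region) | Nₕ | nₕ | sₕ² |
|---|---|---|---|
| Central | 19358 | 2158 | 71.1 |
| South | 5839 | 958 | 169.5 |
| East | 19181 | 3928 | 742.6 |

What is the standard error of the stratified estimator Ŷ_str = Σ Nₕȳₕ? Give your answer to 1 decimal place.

Var(Ŷ_str) = Σₕ Nₕ²(1 − fₕ)sₕ²/nₕ.
Central: 19358²·(1 − 2158/19358)·71.1/2158 = 1.0970012 × 10^7.
South: 5839²·(1 − 958/5839)·169.5/958 = 5.0425647 × 10^6.
East: 19181²·(1 − 3928/19181)·742.6/3928 = 5.5310805 × 10^7.
Sum = 7.1323382 × 10^7.
SE = √(7.1323382 × 10^7) = 8445.3.

8445.3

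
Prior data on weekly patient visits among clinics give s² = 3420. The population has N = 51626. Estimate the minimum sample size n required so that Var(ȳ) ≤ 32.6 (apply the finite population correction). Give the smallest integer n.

Without fpc, n₀ = s²/D = 3420/32.6 = 104.9080.
With fpc, (1 − n/N)·s²/n ≤ D requires n ≥ n₀/(1 + n₀/N) = 104.9080/(1 + 104.9080/51626) = 104.6953.
Rounding up, n = 105.

105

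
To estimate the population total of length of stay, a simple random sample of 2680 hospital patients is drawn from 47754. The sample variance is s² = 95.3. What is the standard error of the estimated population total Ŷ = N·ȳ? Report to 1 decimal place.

Var(Ŷ) = N²·Var(ȳ) = N²·(1 − n/N)·s²/n.
f = 2680/47754 = 0.05612095; Var(ȳ) = 0.94387905·95.3/2680 = 0.033564057.
Var(Ŷ) = 47754² · 0.033564057 = 7.654097 × 10^7.
SE(Ŷ) = √(7.654097 × 10^7) = 8748.8.

8748.8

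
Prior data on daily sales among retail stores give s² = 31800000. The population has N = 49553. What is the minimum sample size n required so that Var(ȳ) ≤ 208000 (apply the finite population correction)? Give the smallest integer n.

153

Without fpc, n₀ = s²/D = 31800000/208000 = 152.8846.
With fpc, (1 − n/N)·s²/n ≤ D requires n ≥ n₀/(1 + n₀/N) = 152.8846/(1 + 152.8846/49553) = 152.4144.
Rounding up, n = 153.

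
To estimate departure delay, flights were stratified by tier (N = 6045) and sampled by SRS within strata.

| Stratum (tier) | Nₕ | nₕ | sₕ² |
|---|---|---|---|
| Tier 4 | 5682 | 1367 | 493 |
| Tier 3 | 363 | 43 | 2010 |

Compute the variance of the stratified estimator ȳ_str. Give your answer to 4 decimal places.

0.3906

Var(ȳ_str) = Σₕ Wₕ²(1 − fₕ)sₕ²/nₕ with Wₕ = Nₕ/N, N = 6045.
Tier 4: Wₕ = 0.93995037; term = 0.93995037²·(1 − 0.24058430)·493/1367 = 0.24197351.
Tier 3: Wₕ = 0.06004963; term = 0.06004963²·(1 − 0.11845730)·2010/43 = 0.14859069.
Sum = 0.3905642.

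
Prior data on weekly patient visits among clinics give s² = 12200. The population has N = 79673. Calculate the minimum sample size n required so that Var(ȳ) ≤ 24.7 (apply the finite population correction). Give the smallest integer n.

Without fpc, n₀ = s²/D = 12200/24.7 = 493.9271.
With fpc, (1 − n/N)·s²/n ≤ D requires n ≥ n₀/(1 + n₀/N) = 493.9271/(1 + 493.9271/79673) = 490.8839.
Rounding up, n = 491.

491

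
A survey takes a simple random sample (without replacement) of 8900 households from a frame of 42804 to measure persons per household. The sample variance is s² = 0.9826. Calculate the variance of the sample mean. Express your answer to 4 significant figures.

Under SRS without replacement, Var(ȳ) = (1 − f)·s²/n with f = n/N = 8900/42804 = 0.20792449.
Var(ȳ) = (1 − 0.20792449)·0.9826/8900 = 0.79207551·1.1040449 × 10^-4 = 8.7448696 × 10^-5.

8.745 × 10^-5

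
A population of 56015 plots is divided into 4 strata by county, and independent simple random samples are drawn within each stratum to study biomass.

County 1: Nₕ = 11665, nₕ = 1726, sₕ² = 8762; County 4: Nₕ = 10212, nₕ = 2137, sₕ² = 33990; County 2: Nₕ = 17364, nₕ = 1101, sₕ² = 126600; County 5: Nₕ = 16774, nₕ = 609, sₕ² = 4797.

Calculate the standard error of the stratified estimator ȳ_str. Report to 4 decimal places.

Var(ȳ_str) = Σₕ Wₕ²(1 − fₕ)sₕ²/nₕ with Wₕ = Nₕ/N, N = 56015.
County 1: Wₕ = 0.20824779; term = 0.20824779²·(1 − 0.14796399)·8762/1726 = 0.1875777.
County 4: Wₕ = 0.18230831; term = 0.18230831²·(1 − 0.20926361)·33990/2137 = 0.41801445.
County 2: Wₕ = 0.30998840; term = 0.30998840²·(1 − 0.06340705)·126600/1101 = 10.348756.
County 5: Wₕ = 0.29945550; term = 0.29945550²·(1 − 0.03630619)·4797/609 = 0.68070054.
Sum = 11.635049.
SE = √(11.635049) = 3.4110.

3.4110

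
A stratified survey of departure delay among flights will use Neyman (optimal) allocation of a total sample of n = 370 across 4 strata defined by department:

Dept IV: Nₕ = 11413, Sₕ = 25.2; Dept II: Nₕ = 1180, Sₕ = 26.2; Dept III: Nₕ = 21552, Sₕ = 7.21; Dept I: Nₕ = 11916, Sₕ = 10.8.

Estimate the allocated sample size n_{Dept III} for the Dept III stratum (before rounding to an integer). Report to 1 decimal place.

95.4

Neyman allocation: nₕ = n·NₕSₕ / Σⱼ NⱼSⱼ.
Σ NⱼSⱼ = 11413·25.2 + 1180·26.2 + 21552·7.21 + 11916·10.8 = 602606.32.
n_{Dept III} = 370·21552·7.21 / 602606.32 = 95.4.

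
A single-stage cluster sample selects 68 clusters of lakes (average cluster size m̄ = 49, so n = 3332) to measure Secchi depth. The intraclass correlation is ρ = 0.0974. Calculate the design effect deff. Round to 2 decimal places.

deff = 1 + (49 − 1)·0.0974 = 1 + 4.6752 = 5.6752.

5.68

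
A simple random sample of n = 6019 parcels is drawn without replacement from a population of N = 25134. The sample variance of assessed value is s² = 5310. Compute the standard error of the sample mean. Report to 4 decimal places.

0.8191

Under SRS without replacement, Var(ȳ) = (1 − f)·s²/n with f = n/N = 6019/25134 = 0.23947641.
Var(ȳ) = (1 − 0.23947641)·5310/6019 = 0.76052359·0.88220635 = 0.67093874.
SE(ȳ) = √(0.67093874) = 0.8191.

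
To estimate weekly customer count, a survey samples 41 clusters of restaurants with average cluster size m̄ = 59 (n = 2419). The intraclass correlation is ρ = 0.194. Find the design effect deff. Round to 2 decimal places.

deff = 1 + (59 − 1)·0.194 = 1 + 11.252 = 12.252.

12.25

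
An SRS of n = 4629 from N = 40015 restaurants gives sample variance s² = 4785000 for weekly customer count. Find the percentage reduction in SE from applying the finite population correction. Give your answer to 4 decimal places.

5.9618

f = n/N = 4629/40015 = 0.11568162.
SE_no-fpc = √(s²/n) = 32.151214; SE_fpc = √((1−f)s²/n) = 30.234425.
Ratio = √(1−f) = 0.94038204. Reduction = 100·(1 − 0.94038204) = 5.9618%.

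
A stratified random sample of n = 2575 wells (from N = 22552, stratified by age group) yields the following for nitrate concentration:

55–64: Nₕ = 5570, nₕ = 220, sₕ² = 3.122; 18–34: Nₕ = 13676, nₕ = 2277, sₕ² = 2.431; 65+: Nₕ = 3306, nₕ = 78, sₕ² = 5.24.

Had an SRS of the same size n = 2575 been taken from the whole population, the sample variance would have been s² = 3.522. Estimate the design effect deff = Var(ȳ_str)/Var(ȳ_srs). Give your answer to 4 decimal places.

2.1198

Var(ȳ_str) = Σ Wₕ²(1−fₕ)sₕ²/nₕ with Wₕ = Nₕ/22552:
  55–64: (5570/22552)²·(1−220/5570)·3.122/220 = 8.3147476 × 10^-4
  18–34: (13676/22552)²·(1−2277/13676)·2.431/2277 = 3.2724849 × 10^-4
  65+: (3306/22552)²·(1−78/3306)·5.24/78 = 0.0014096229
  → Var(ȳ_str) = 0.0025683462.
Var(ȳ_srs) = (1 − 2575/22552)·3.522/2575 = 0.0012115946.
deff = 0.0025683462 / 0.0012115946 = 2.1198.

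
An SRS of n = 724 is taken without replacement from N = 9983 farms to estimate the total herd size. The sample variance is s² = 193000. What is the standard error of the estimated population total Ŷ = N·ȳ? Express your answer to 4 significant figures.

Var(Ŷ) = N²·Var(ȳ) = N²·(1 − n/N)·s²/n.
f = 724/9983 = 0.07252329; Var(ȳ) = 0.92747671·193000/724 = 247.24172.
Var(Ŷ) = 9983² · 247.24172 = 2.4640181 × 10^10.
SE(Ŷ) = √(2.4640181 × 10^10) = 157000.

157000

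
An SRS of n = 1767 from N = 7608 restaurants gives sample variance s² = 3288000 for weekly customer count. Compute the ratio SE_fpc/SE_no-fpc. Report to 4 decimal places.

0.8762

f = n/N = 1767/7608 = 0.23225552.
SE_no-fpc = √(s²/n) = 43.136771; SE_fpc = √((1−f)s²/n) = 37.796883.
Ratio = √(1−f) = 0.87621029.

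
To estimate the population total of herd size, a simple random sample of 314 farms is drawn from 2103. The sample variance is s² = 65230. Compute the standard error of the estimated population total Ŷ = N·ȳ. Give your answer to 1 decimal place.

Var(Ŷ) = N²·Var(ȳ) = N²·(1 − n/N)·s²/n.
f = 314/2103 = 0.14931051; Var(ȳ) = 0.85068949·65230/314 = 176.72126.
Var(Ŷ) = 2103² · 176.72126 = 7.8156903 × 10^8.
SE(Ŷ) = √(7.8156903 × 10^8) = 27956.6.

27956.6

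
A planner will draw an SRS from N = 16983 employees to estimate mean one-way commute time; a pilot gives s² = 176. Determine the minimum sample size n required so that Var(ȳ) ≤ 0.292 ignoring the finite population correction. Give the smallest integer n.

Without fpc, n₀ = s²/D = 176/0.292 = 602.7397.
Rounding up, n = 603.

603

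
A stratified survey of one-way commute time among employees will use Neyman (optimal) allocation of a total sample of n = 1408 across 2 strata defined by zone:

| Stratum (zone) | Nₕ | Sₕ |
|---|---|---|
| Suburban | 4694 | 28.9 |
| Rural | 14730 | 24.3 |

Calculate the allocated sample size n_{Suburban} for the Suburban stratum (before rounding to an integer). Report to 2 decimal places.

386.97

Neyman allocation: nₕ = n·NₕSₕ / Σⱼ NⱼSⱼ.
Σ NⱼSⱼ = 4694·28.9 + 14730·24.3 = 493595.6.
n_{Suburban} = 1408·4694·28.9 / 493595.6 = 386.97.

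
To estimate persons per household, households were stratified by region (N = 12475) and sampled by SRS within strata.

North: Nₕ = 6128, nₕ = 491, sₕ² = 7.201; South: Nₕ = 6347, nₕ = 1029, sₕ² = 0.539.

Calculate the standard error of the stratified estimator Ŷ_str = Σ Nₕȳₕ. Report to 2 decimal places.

Var(Ŷ_str) = Σₕ Nₕ²(1 − fₕ)sₕ²/nₕ.
North: 6128²·(1 − 491/6128)·7.201/491 = 506615.08.
South: 6347²·(1 − 1029/6347)·0.539/1029 = 17680.324.
Sum = 524295.4.
SE = √(524295.4) = 724.08.

724.08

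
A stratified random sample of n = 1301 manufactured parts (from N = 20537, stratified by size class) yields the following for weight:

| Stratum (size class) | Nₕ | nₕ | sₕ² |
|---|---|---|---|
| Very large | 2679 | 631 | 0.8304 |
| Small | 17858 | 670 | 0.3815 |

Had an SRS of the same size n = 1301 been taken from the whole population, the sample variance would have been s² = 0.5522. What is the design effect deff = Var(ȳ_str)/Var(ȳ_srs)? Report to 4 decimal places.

1.0854

Var(ȳ_str) = Σ Wₕ²(1−fₕ)sₕ²/nₕ with Wₕ = Nₕ/20537:
  Very large: (2679/20537)²·(1−631/2679)·0.8304/631 = 1.7119325 × 10^-5
  Small: (17858/20537)²·(1−670/17858)·0.3815/670 = 4.1438488 × 10^-4
  → Var(ȳ_str) = 4.3150421 × 10^-4.
Var(ȳ_srs) = (1 − 1301/20537)·0.5522/1301 = 3.9755468 × 10^-4.
deff = (4.3150421 × 10^-4) / (3.9755468 × 10^-4) = 1.0854.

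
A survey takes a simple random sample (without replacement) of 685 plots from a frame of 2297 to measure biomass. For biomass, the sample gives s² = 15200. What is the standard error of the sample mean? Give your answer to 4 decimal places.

3.9462

Under SRS without replacement, Var(ȳ) = (1 − f)·s²/n with f = n/N = 685/2297 = 0.29821506.
Var(ȳ) = (1 − 0.29821506)·15200/685 = 0.70178494·22.189781 = 15.572454.
SE(ȳ) = √(15.572454) = 3.9462.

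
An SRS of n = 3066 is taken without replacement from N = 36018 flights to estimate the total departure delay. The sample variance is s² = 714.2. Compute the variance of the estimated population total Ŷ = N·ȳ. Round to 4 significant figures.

2.765 × 10^8

Var(Ŷ) = N²·Var(ȳ) = N²·(1 − n/N)·s²/n.
f = 3066/36018 = 0.08512410; Var(ȳ) = 0.91487590·714.2/3066 = 0.21311297.
Var(Ŷ) = 36018² · 0.21311297 = 2.7647067 × 10^8.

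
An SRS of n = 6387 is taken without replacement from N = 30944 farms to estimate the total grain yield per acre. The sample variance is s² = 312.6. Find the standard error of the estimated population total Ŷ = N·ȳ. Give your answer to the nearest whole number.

6098

Var(Ŷ) = N²·Var(ȳ) = N²·(1 − n/N)·s²/n.
f = 6387/30944 = 0.20640512; Var(ȳ) = 0.79359488·312.6/6387 = 0.038841046.
Var(Ŷ) = 30944² · 0.038841046 = 3.7191511 × 10^7.
SE(Ŷ) = √(3.7191511 × 10^7) = 6098.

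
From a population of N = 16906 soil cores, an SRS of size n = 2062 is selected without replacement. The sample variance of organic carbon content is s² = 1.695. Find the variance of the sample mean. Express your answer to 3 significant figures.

Under SRS without replacement, Var(ȳ) = (1 − f)·s²/n with f = n/N = 2062/16906 = 0.12196853.
Var(ȳ) = (1 − 0.12196853)·1.695/2062 = 0.87803147·8.2201746 × 10^-4 = 7.217572 × 10^-4.

7.22 × 10^-4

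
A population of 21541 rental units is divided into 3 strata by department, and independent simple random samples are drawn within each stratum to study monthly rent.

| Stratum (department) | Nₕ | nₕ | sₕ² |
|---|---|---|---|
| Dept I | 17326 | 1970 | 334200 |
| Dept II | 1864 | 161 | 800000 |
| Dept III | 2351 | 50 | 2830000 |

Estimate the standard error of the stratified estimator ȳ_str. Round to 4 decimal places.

Var(ȳ_str) = Σₕ Wₕ²(1 − fₕ)sₕ²/nₕ with Wₕ = Nₕ/N, N = 21541.
Dept I: Wₕ = 0.80432663; term = 0.80432663²·(1 − 0.11370195)·334200/1970 = 97.271343.
Dept II: Wₕ = 0.08653266; term = 0.08653266²·(1 − 0.08637339)·800000/161 = 33.99327.
Dept III: Wₕ = 0.10914071; term = 0.10914071²·(1 − 0.02126755)·2830000/50 = 659.86327.
Sum = 791.12788.
SE = √(791.12788) = 28.1270.

28.1270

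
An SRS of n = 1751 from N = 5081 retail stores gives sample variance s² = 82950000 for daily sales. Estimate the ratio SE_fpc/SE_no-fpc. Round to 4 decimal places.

0.8096

f = n/N = 1751/5081 = 0.34461720.
SE_no-fpc = √(s²/n) = 217.65323; SE_fpc = √((1−f)s²/n) = 176.20273.
Ratio = √(1−f) = 0.80955716.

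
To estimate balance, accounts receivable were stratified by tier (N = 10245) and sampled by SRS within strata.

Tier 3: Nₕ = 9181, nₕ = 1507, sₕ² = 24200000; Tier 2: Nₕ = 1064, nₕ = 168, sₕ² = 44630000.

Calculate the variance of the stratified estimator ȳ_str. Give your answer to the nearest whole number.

Var(ȳ_str) = Σₕ Wₕ²(1 − fₕ)sₕ²/nₕ with Wₕ = Nₕ/N, N = 10245.
Tier 3: Wₕ = 0.89614446; term = 0.89614446²·(1 − 0.16414334)·24200000/1507 = 10779.285.
Tier 2: Wₕ = 0.10385554; term = 0.10385554²·(1 − 0.15789474)·44630000/168 = 2412.9222.
Sum = 13192.207.

13192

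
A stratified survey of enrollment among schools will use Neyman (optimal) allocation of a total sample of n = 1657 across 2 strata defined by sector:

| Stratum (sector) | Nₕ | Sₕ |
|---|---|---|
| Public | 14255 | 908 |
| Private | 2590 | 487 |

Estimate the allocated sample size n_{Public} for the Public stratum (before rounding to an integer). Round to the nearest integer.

1510

Neyman allocation: nₕ = n·NₕSₕ / Σⱼ NⱼSⱼ.
Σ NⱼSⱼ = 14255·908 + 2590·487 = 1.420487 × 10^7.
n_{Public} = 1657·14255·908 / (1.420487 × 10^7) = 1510.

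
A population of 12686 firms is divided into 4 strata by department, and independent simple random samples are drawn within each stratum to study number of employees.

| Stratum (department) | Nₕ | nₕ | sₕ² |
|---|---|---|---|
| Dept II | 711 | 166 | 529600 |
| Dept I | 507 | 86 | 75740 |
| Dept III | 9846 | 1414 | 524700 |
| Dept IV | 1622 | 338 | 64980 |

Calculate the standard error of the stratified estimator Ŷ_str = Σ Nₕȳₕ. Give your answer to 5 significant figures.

Var(Ŷ_str) = Σₕ Nₕ²(1 − fₕ)sₕ²/nₕ.
Dept II: 711²·(1 − 166/711)·529600/166 = 1.2362491 × 10^9.
Dept I: 507²·(1 − 86/507)·75740/86 = 1.8798228 × 10^8.
Dept III: 9846²·(1 − 1414/9846)·524700/1414 = 3.080719 × 10^10.
Dept IV: 1622²·(1 − 338/1622)·64980/338 = 4.00386 × 10^8.
Sum = 3.2631807 × 10^10.
SE = √(3.2631807 × 10^10) = 180640.

180640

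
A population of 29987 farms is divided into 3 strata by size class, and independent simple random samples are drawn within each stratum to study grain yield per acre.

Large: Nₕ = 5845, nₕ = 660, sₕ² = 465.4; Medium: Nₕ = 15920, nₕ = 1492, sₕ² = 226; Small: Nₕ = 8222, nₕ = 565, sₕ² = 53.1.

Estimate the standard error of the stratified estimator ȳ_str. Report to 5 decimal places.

0.26275

Var(ȳ_str) = Σₕ Wₕ²(1 − fₕ)sₕ²/nₕ with Wₕ = Nₕ/N, N = 29987.
Large: Wₕ = 0.19491780; term = 0.19491780²·(1 − 0.11291702)·465.4/660 = 0.023765649.
Medium: Wₕ = 0.53089672; term = 0.53089672²·(1 − 0.09371859)·226/1492 = 0.038692142.
Small: Wₕ = 0.27418548; term = 0.27418548²·(1 − 0.06871807)·53.1/565 = 0.0065798524.
Sum = 0.069037643.
SE = √(0.069037643) = 0.26275.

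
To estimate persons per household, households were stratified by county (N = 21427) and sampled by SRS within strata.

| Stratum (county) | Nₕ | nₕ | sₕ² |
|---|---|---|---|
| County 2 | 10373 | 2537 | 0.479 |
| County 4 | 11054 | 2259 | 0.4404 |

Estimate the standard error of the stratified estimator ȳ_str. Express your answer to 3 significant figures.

Var(ȳ_str) = Σₕ Wₕ²(1 − fₕ)sₕ²/nₕ with Wₕ = Nₕ/N, N = 21427.
County 2: Wₕ = 0.48410883; term = 0.48410883²·(1 − 0.24457727)·0.479/2537 = 3.3426516 × 10^-5.
County 4: Wₕ = 0.51589117; term = 0.51589117²·(1 − 0.20436041)·0.4404/2259 = 4.1282277 × 10^-5.
Sum = 7.4708793 × 10^-5.
SE = √(7.4708793 × 10^-5) = 0.00864.

0.00864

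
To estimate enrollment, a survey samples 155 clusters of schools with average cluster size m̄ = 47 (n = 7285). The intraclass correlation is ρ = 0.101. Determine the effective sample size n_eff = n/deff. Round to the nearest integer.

deff = 1 + (47 − 1)·0.101 = 1 + 4.646 = 5.646.
n_eff = 7285 / 5.646 = 1290.

1290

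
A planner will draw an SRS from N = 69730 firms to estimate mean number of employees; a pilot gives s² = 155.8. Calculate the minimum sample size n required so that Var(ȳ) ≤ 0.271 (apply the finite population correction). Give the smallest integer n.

Without fpc, n₀ = s²/D = 155.8/0.271 = 574.9077.
With fpc, (1 − n/N)·s²/n ≤ D requires n ≥ n₀/(1 + n₀/N) = 574.9077/(1 + 574.9077/69730) = 570.2065.
Rounding up, n = 571.

571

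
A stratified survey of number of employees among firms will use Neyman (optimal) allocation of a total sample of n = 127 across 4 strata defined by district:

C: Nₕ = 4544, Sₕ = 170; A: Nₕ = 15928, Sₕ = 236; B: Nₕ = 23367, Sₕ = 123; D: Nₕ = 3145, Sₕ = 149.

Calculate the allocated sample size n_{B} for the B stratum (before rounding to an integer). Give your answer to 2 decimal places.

Neyman allocation: nₕ = n·NₕSₕ / Σⱼ NⱼSⱼ.
Σ NⱼSⱼ = 4544·170 + 15928·236 + 23367·123 + 3145·149 = 7.874234 × 10^6.
n_{B} = 127·23367·123 / (7.874234 × 10^6) = 46.36.

46.36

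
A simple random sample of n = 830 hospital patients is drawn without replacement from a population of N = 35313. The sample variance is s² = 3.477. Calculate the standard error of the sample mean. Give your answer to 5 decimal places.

Under SRS without replacement, Var(ȳ) = (1 − f)·s²/n with f = n/N = 830/35313 = 0.02350409.
Var(ȳ) = (1 − 0.02350409)·3.477/830 = 0.97649591·0.0041891566 = 0.0040906943.
SE(ȳ) = √(0.0040906943) = 0.06396.

0.06396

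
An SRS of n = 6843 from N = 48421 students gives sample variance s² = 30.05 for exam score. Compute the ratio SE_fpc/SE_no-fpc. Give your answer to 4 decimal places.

f = n/N = 6843/48421 = 0.14132298.
SE_no-fpc = √(s²/n) = 0.066267253; SE_fpc = √((1−f)s²/n) = 0.061406436.
Ratio = √(1−f) = 0.92664827.

0.9266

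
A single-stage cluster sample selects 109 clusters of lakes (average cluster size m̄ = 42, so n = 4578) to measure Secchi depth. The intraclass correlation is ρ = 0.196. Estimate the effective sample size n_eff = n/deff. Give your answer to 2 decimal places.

deff = 1 + (42 − 1)·0.196 = 1 + 8.036 = 9.036.
n_eff = 4578 / 9.036 = 506.64.

506.64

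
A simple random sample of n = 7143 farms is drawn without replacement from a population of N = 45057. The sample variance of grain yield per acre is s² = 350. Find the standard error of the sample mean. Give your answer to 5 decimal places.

Under SRS without replacement, Var(ȳ) = (1 − f)·s²/n with f = n/N = 7143/45057 = 0.15853253.
Var(ȳ) = (1 − 0.15853253)·350/7143 = 0.84146747·0.04899902 = 0.041231082.
SE(ȳ) = √(0.041231082) = 0.20305.

0.20305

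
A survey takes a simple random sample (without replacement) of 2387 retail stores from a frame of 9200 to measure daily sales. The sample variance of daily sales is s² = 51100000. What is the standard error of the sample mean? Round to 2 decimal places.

125.91

Under SRS without replacement, Var(ȳ) = (1 − f)·s²/n with f = n/N = 2387/9200 = 0.25945652.
Var(ȳ) = (1 − 0.25945652)·51100000/2387 = 0.74054348·21407.625 = 15853.277.
SE(ȳ) = √(15853.277) = 125.91.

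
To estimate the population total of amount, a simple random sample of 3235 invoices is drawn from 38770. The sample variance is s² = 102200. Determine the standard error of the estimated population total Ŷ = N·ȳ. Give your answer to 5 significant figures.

208620

Var(Ŷ) = N²·Var(ȳ) = N²·(1 − n/N)·s²/n.
f = 3235/38770 = 0.08344080; Var(ȳ) = 0.91655920·102200/3235 = 28.955904.
Var(Ŷ) = 38770² · 28.955904 = 4.3523993 × 10^10.
SE(Ŷ) = √(4.3523993 × 10^10) = 208620.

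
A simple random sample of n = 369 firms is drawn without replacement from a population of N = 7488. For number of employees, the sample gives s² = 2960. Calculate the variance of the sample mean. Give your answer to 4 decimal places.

7.6264

Under SRS without replacement, Var(ȳ) = (1 − f)·s²/n with f = n/N = 369/7488 = 0.04927885.
Var(ȳ) = (1 − 0.04927885)·2960/369 = 0.95072115·8.0216802 = 7.6263811.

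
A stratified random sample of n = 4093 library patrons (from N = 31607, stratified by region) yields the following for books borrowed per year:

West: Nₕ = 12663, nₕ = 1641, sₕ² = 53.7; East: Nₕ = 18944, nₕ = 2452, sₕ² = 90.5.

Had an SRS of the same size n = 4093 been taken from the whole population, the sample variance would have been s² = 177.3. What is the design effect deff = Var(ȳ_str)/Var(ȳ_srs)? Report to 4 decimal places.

Var(ȳ_str) = Σ Wₕ²(1−fₕ)sₕ²/nₕ with Wₕ = Nₕ/31607:
  West: (12663/31607)²·(1−1641/12663)·53.7/1641 = 0.0045718941
  East: (18944/31607)²·(1−2452/18944)·90.5/2452 = 0.011542678
  → Var(ȳ_str) = 0.016114572.
Var(ȳ_srs) = (1 − 4093/31607)·177.3/4093 = 0.037708343.
deff = 0.016114572 / 0.037708343 = 0.4273.

0.4273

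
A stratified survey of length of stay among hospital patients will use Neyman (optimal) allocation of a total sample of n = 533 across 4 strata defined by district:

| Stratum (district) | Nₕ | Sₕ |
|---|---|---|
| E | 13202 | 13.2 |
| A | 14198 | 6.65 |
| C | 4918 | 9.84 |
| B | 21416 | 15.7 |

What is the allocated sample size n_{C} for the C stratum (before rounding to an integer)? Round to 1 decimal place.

Neyman allocation: nₕ = n·NₕSₕ / Σⱼ NⱼSⱼ.
Σ NⱼSⱼ = 13202·13.2 + 14198·6.65 + 4918·9.84 + 21416·15.7 = 653307.42.
n_{C} = 533·4918·9.84 / 653307.42 = 39.5.

39.5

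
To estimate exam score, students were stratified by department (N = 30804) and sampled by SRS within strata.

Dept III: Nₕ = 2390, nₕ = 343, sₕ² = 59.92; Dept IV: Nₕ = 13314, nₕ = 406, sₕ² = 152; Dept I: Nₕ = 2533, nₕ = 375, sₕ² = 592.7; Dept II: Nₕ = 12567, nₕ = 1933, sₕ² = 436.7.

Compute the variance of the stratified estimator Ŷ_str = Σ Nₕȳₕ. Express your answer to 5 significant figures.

Var(Ŷ_str) = Σₕ Nₕ²(1 − fₕ)sₕ²/nₕ.
Dept III: 2390²·(1 − 343/2390)·59.92/343 = 854660.1.
Dept IV: 13314²·(1 − 406/13314)·152/406 = 6.4340594 × 10^7.
Dept I: 2533²·(1 − 375/2533)·592.7/375 = 8.6395334 × 10^6.
Dept II: 12567²·(1 − 1933/12567)·436.7/1933 = 3.0191147 × 10^7.
Sum = 1.0402593 × 10^8.

1.0403 × 10^8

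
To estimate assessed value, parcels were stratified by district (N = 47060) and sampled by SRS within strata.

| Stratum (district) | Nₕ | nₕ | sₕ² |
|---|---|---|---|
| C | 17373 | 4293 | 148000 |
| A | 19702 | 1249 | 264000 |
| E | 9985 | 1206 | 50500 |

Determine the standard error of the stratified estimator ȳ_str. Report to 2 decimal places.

6.32

Var(ȳ_str) = Σₕ Wₕ²(1 − fₕ)sₕ²/nₕ with Wₕ = Nₕ/N, N = 47060.
C: Wₕ = 0.36916702; term = 0.36916702²·(1 − 0.24710758)·148000/4293 = 3.5373623.
A: Wₕ = 0.41865703; term = 0.41865703²·(1 − 0.06339458)·264000/1249 = 34.698839.
E: Wₕ = 0.21217595; term = 0.21217595²·(1 − 0.12078117)·50500/1206 = 1.6574229.
Sum = 39.893624.
SE = √(39.893624) = 6.32.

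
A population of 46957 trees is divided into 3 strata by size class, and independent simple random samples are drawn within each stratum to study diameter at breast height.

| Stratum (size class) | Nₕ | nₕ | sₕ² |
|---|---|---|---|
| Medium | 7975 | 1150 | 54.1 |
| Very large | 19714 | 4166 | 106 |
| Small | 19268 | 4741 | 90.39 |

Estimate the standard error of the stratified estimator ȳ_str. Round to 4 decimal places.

0.0844

Var(ȳ_str) = Σₕ Wₕ²(1 − fₕ)sₕ²/nₕ with Wₕ = Nₕ/N, N = 46957.
Medium: Wₕ = 0.16983623; term = 0.16983623²·(1 − 0.14420063)·54.1/1150 = 0.001161267.
Very large: Wₕ = 0.41983091; term = 0.41983091²·(1 − 0.21132190)·106/4166 = 0.0035370011.
Small: Wₕ = 0.41033286; term = 0.41033286²·(1 − 0.24605564)·90.39/4741 = 0.0024202617.
Sum = 0.0071185298.
SE = √(0.0071185298) = 0.0844.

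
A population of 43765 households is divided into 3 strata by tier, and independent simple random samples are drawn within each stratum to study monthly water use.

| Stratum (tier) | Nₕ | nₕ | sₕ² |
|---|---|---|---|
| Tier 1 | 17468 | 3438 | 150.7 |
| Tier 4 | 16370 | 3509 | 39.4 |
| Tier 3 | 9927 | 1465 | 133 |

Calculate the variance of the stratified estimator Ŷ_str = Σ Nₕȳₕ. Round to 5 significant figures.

Var(Ŷ_str) = Σₕ Nₕ²(1 − fₕ)sₕ²/nₕ.
Tier 1: 17468²·(1 − 3438/17468)·150.7/3438 = 1.0742571 × 10^7.
Tier 4: 16370²·(1 − 3509/16370)·39.4/3509 = 2.363939 × 10^6.
Tier 3: 9927²·(1 − 1465/9927)·133/1465 = 7.626145 × 10^6.
Sum = 2.0732655 × 10^7.

2.0733 × 10^7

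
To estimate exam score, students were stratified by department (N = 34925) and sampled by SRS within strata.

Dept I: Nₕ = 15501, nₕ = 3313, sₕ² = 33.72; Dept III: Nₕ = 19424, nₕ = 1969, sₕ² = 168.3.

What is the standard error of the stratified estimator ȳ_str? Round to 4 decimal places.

0.1592

Var(ȳ_str) = Σₕ Wₕ²(1 − fₕ)sₕ²/nₕ with Wₕ = Nₕ/N, N = 34925.
Dept I: Wₕ = 0.44383679; term = 0.44383679²·(1 − 0.21372815)·33.72/3313 = 0.0015764691.
Dept III: Wₕ = 0.55616321; term = 0.55616321²·(1 − 0.10136944)·168.3/1969 = 0.023758778.
Sum = 0.025335247.
SE = √(0.025335247) = 0.1592.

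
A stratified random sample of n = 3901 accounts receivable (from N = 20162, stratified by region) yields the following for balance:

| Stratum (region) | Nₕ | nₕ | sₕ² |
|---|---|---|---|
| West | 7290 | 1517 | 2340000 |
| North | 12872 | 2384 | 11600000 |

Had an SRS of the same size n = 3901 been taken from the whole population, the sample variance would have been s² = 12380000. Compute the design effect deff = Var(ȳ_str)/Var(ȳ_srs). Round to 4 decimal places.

0.6937

Var(ȳ_str) = Σ Wₕ²(1−fₕ)sₕ²/nₕ with Wₕ = Nₕ/20162:
  West: (7290/20162)²·(1−1517/7290)·2340000/1517 = 159.6953
  North: (12872/20162)²·(1−2384/12872)·11600000/2384 = 1615.9325
  → Var(ȳ_str) = 1775.6278.
Var(ȳ_srs) = (1 − 3901/20162)·12380000/3901 = 2559.5189.
deff = 1775.6278 / 2559.5189 = 0.6937.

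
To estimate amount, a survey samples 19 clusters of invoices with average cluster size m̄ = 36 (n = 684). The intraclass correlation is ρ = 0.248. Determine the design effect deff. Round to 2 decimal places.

9.68

deff = 1 + (36 − 1)·0.248 = 1 + 8.68 = 9.68.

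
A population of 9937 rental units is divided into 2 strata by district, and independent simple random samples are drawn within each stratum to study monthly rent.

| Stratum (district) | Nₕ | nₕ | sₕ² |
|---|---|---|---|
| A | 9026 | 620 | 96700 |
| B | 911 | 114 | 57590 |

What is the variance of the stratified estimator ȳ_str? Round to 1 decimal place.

123.6

Var(ȳ_str) = Σₕ Wₕ²(1 − fₕ)sₕ²/nₕ with Wₕ = Nₕ/N, N = 9937.
A: Wₕ = 0.90832243; term = 0.90832243²·(1 − 0.06869045)·96700/620 = 119.84196.
B: Wₕ = 0.09167757; term = 0.09167757²·(1 − 0.12513721)·57590/114 = 3.7145683.
Sum = 123.55653.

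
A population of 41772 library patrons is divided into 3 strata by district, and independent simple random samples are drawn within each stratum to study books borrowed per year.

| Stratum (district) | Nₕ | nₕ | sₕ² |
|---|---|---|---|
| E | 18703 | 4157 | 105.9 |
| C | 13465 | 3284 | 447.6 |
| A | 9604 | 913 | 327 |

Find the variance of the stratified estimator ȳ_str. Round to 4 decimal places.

Var(ȳ_str) = Σₕ Wₕ²(1 − fₕ)sₕ²/nₕ with Wₕ = Nₕ/N, N = 41772.
E: Wₕ = 0.44774011; term = 0.44774011²·(1 − 0.22226381)·105.9/4157 = 0.0039719178.
C: Wₕ = 0.32234511; term = 0.32234511²·(1 − 0.24389157)·447.6/3284 = 0.010708119.
A: Wₕ = 0.22991478; term = 0.22991478²·(1 − 0.09506456)·327/913 = 0.0171328.
Sum = 0.031812837.

0.0318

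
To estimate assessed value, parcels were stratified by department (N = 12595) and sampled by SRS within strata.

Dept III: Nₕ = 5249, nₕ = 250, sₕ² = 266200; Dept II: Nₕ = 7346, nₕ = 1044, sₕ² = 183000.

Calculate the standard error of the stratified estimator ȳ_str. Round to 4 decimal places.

Var(ȳ_str) = Σₕ Wₕ²(1 − fₕ)sₕ²/nₕ with Wₕ = Nₕ/N, N = 12595.
Dept III: Wₕ = 0.41675268; term = 0.41675268²·(1 − 0.04762812)·266200/250 = 176.12922.
Dept II: Wₕ = 0.58324732; term = 0.58324732²·(1 − 0.14211816)·183000/1044 = 51.154468.
Sum = 227.28369.
SE = √(227.28369) = 15.0759.

15.0759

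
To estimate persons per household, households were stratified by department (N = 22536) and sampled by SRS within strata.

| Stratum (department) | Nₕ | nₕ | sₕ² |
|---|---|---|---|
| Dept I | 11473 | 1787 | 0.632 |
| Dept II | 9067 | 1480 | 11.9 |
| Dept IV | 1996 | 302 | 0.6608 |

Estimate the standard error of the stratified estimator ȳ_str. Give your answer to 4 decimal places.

0.0344

Var(ȳ_str) = Σₕ Wₕ²(1 − fₕ)sₕ²/nₕ with Wₕ = Nₕ/N, N = 22536.
Dept I: Wₕ = 0.50909656; term = 0.50909656²·(1 − 0.15575699)·0.632/1787 = 7.7385629 × 10^-5.
Dept II: Wₕ = 0.40233404; term = 0.40233404²·(1 − 0.16322929)·11.9/1480 = 0.0010890938.
Dept IV: Wₕ = 0.08856940; term = 0.08856940²·(1 − 0.15130261)·0.6608/302 = 1.4567444 × 10^-5.
Sum = 0.0011810469.
SE = √(0.0011810469) = 0.0344.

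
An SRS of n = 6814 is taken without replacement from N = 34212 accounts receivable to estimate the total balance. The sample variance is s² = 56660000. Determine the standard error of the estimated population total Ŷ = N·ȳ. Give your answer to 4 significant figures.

Var(Ŷ) = N²·Var(ȳ) = N²·(1 − n/N)·s²/n.
f = 6814/34212 = 0.19916988; Var(ȳ) = 0.80083012·56660000/6814 = 6659.0893.
Var(Ŷ) = 34212² · 6659.0893 = 7.7942039 × 10^12.
SE(Ŷ) = √(7.7942039 × 10^12) = 2.792 × 10^6.

2.792 × 10^6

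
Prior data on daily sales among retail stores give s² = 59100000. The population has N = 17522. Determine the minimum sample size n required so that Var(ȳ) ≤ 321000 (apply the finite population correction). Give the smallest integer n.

Without fpc, n₀ = s²/D = 59100000/321000 = 184.1121.
With fpc, (1 − n/N)·s²/n ≤ D requires n ≥ n₀/(1 + n₀/N) = 184.1121/(1 + 184.1121/17522) = 182.1977.
Rounding up, n = 183.

183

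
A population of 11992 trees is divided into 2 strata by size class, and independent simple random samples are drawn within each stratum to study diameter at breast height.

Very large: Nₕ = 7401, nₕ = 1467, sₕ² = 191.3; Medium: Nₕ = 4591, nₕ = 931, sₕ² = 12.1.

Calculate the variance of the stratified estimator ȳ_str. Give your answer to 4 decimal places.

Var(ȳ_str) = Σₕ Wₕ²(1 − fₕ)sₕ²/nₕ with Wₕ = Nₕ/N, N = 11992.
Very large: Wₕ = 0.61716144; term = 0.61716144²·(1 − 0.19821646)·191.3/1467 = 0.039823512.
Medium: Wₕ = 0.38283856; term = 0.38283856²·(1 − 0.20278806)·12.1/931 = 0.001518591.
Sum = 0.041342103.

0.0413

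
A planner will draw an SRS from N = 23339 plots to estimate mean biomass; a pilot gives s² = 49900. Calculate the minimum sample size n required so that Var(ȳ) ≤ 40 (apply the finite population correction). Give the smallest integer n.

1185

Without fpc, n₀ = s²/D = 49900/40 = 1247.5000.
With fpc, (1 − n/N)·s²/n ≤ D requires n ≥ n₀/(1 + n₀/N) = 1247.5000/(1 + 1247.5000/23339) = 1184.2028.
Rounding up, n = 1185.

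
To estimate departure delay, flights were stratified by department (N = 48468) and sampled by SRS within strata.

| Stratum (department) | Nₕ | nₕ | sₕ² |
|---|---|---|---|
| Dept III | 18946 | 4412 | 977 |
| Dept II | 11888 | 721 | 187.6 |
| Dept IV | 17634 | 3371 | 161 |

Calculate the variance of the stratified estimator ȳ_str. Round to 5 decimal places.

0.04577

Var(ȳ_str) = Σₕ Wₕ²(1 − fₕ)sₕ²/nₕ with Wₕ = Nₕ/N, N = 48468.
Dept III: Wₕ = 0.39089709; term = 0.39089709²·(1 − 0.23287237)·977/4412 = 0.025956824.
Dept II: Wₕ = 0.24527523; term = 0.24527523²·(1 − 0.06064939)·187.6/721 = 0.014703905.
Dept IV: Wₕ = 0.36382768; term = 0.36382768²·(1 − 0.19116480)·161/3371 = 0.0051135045.
Sum = 0.045774234.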